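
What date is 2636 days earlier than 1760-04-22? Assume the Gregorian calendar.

−366 (one year; includes Feb 29, 1760) → Apr 22, 1759 (2270 left).
−365 (one year) → Apr 22, 1758 (1905 left).
−365 (one year) → Apr 22, 1757 (1540 left).
−365 (one year) → Apr 22, 1756 (1175 left).
−366 (one year; includes Feb 29, 1756) → Apr 22, 1755 (809 left).
−365 (one year) → Apr 22, 1754 (444 left).
−365 (one year) → Apr 22, 1753 (79 left).
−22 → Mar 31, 1753 (end of Mar, 31 days; 57 left).
−31 → Feb 28, 1753 (end of Feb, 28 days; 26 left).
−26 → Feb 2, 1753.

February 2, 1753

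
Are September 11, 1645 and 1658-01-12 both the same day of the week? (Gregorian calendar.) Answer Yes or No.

No

From Sep 11, 1645 to Jan 12, 1658 is 4506 days.
4506 mod 7 = 5, so they are different weekdays.
(Sep 11, 1645 is a Monday; Jan 12, 1658 is a Saturday.)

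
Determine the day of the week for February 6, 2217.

Doomsday rule: the anchor day for the 2200s is Friday. For year 17: 17÷12 = 1 r 5, and 5÷4 = 1, so 1+5+1 = 7.
Friday + 7 ≡ Friday — that's 2217's doomsday.
In February the doomsday date is Feb 28 (2217 is not a leap year).
Feb 6 is 22 days before Feb 28; 22 mod 7 = 1, so Friday − 1 = Thursday.

Thursday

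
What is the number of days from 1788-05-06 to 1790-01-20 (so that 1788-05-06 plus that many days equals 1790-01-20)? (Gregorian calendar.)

624

May 6, 1788 → May 6, 1789: 365 days.
May 6, 1789 → Jun 6, 1789: 31 days (May has 31).
Jun 6, 1789 → Jul 6, 1789: 30 days (June has 30).
Jul 6, 1789 → Aug 6, 1789: 31 days (July has 31).
Aug 6, 1789 → Sep 6, 1789: 31 days (August has 31).
Sep 6, 1789 → Oct 6, 1789: 30 days (September has 30).
Oct 6, 1789 → Nov 6, 1789: 31 days (October has 31).
Nov 6, 1789 → Dec 6, 1789: 30 days (November has 30).
Dec 6, 1789 → Jan 6, 1790: 31 days (December has 31).
Jan 6, 1790 → Jan 20, 1790: 14 days.
Total: 624 days.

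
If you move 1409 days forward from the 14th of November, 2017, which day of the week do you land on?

Thursday

Nov 14, 2017 is a Tuesday.
1409 mod 7 = 2, so 1409 days after a Tuesday is Tuesday + 2 = Thursday.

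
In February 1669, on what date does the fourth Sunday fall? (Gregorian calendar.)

February 24, 1669

February 1, 1669 is a Friday.
The first Sunday is therefore February 3 (2 days later).
The fourth Sunday is 3 + 3×7 = February 24.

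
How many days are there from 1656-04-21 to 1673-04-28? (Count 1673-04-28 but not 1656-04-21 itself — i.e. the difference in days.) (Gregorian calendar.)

6216

Apr 21, 1656 → Apr 21, 1657: 365 days.
Apr 21, 1657 → Apr 21, 1658: 365 days.
Apr 21, 1658 → Apr 21, 1659: 365 days.
Apr 21, 1659 → Apr 21, 1660: 366 days (Feb 29, 1660 is in that span).
Apr 21, 1660 → Apr 21, 1661: 365 days.
Apr 21, 1661 → Apr 21, 1662: 365 days.
Apr 21, 1662 → Apr 21, 1663: 365 days.
Apr 21, 1663 → Apr 21, 1664: 366 days (Feb 29, 1664 is in that span).
Apr 21, 1664 → Apr 21, 1665: 365 days.
Apr 21, 1665 → Apr 21, 1666: 365 days.
Apr 21, 1666 → Apr 21, 1667: 365 days.
Apr 21, 1667 → Apr 21, 1668: 366 days (Feb 29, 1668 is in that span).
Apr 21, 1668 → Apr 21, 1669: 365 days.
Apr 21, 1669 → Apr 21, 1670: 365 days.
Apr 21, 1670 → Apr 21, 1671: 365 days.
Apr 21, 1671 → Apr 21, 1672: 366 days (Feb 29, 1672 is in that span).
Apr 21, 1672 → May 21, 1672: 30 days (April has 30).
May 21, 1672 → Jun 21, 1672: 31 days (May has 31).
Jun 21, 1672 → Jul 21, 1672: 30 days (June has 30).
Jul 21, 1672 → Aug 21, 1672: 31 days (July has 31).
Aug 21, 1672 → Sep 21, 1672: 31 days (August has 31).
Sep 21, 1672 → Oct 21, 1672: 30 days (September has 30).
Oct 21, 1672 → Nov 21, 1672: 31 days (October has 31).
Nov 21, 1672 → Dec 21, 1672: 30 days (November has 30).
Dec 21, 1672 → Jan 21, 1673: 31 days (December has 31).
Jan 21, 1673 → Feb 21, 1673: 31 days (January has 31).
Feb 21, 1673 → Mar 21, 1673: 28 days (February has 28).
Mar 21, 1673 → Apr 21, 1673: 31 days (March has 31).
Apr 21, 1673 → Apr 28, 1673: 7 days.
Total: 6216 days.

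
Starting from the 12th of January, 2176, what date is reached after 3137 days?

+366 (one year; includes Feb 29, 2176) → Jan 12, 2177 (2771 left).
+365 (one year) → Jan 12, 2178 (2406 left).
+365 (one year) → Jan 12, 2179 (2041 left).
+365 (one year) → Jan 12, 2180 (1676 left).
+366 (one year; includes Feb 29, 2180) → Jan 12, 2181 (1310 left).
+365 (one year) → Jan 12, 2182 (945 left).
+365 (one year) → Jan 12, 2183 (580 left).
+365 (one year) → Jan 12, 2184 (215 left).
Jan has 31 days: +20 → Feb 1, 2184 (195 left).
Feb has 29 days: +29 → Mar 1, 2184 (166 left).
Mar has 31 days: +31 → Apr 1, 2184 (135 left).
Apr has 30 days: +30 → May 1, 2184 (105 left).
May has 31 days: +31 → Jun 1, 2184 (74 left).
Jun has 30 days: +30 → Jul 1, 2184 (44 left).
Jul has 31 days: +31 → Aug 1, 2184 (13 left).
+13 → Aug 14, 2184.

August 14, 2184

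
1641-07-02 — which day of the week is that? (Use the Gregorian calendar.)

Doomsday rule: the anchor day for the 1600s is Tuesday. For year 41: 41÷12 = 3 r 5, and 5÷4 = 1, so 3+5+1 = 9.
Tuesday + 9 ≡ Thursday — that's 1641's doomsday.
In July the doomsday date is Jul 11.
Jul 2 is 9 days before Jul 11; 9 mod 7 = 2, so Thursday − 2 = Tuesday.

Tuesday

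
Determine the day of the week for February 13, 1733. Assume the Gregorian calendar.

Doomsday rule: the anchor day for the 1700s is Sunday. For year 33: 33÷12 = 2 r 9, and 9÷4 = 2, so 2+9+2 = 13.
Sunday + 13 ≡ Saturday — that's 1733's doomsday.
In February the doomsday date is Feb 28 (1733 is not a leap year).
Feb 13 is 15 days before Feb 28; 15 mod 7 = 1, so Saturday − 1 = Friday.

Friday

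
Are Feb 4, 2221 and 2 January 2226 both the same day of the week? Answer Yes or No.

No

From Feb 4, 2221 to Jan 2, 2226 is 1793 days.
1793 mod 7 = 1, so they are different weekdays.
(Feb 4, 2221 is a Sunday; Jan 2, 2226 is a Monday.)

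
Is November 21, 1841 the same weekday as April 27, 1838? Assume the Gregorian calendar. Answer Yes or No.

No

From Apr 27, 1838 to Nov 21, 1841 is 1304 days.
1304 mod 7 = 2, so they are different weekdays.
(Apr 27, 1838 is a Friday; Nov 21, 1841 is a Sunday.)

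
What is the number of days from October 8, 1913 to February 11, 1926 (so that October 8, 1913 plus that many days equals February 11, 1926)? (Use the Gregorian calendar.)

4509

Oct 8, 1913 → Oct 8, 1914: 365 days.
Oct 8, 1914 → Oct 8, 1915: 365 days.
Oct 8, 1915 → Oct 8, 1916: 366 days (Feb 29, 1916 is in that span).
Oct 8, 1916 → Oct 8, 1917: 365 days.
Oct 8, 1917 → Oct 8, 1918: 365 days.
Oct 8, 1918 → Oct 8, 1919: 365 days.
Oct 8, 1919 → Oct 8, 1920: 366 days (Feb 29, 1920 is in that span).
Oct 8, 1920 → Oct 8, 1921: 365 days.
Oct 8, 1921 → Oct 8, 1922: 365 days.
Oct 8, 1922 → Oct 8, 1923: 365 days.
Oct 8, 1923 → Oct 8, 1924: 366 days (Feb 29, 1924 is in that span).
Oct 8, 1924 → Oct 8, 1925: 365 days.
Oct 8, 1925 → Nov 8, 1925: 31 days (October has 31).
Nov 8, 1925 → Dec 8, 1925: 30 days (November has 30).
Dec 8, 1925 → Jan 8, 1926: 31 days (December has 31).
Jan 8, 1926 → Feb 8, 1926: 31 days (January has 31).
Feb 8, 1926 → Feb 11, 1926: 3 days.
Total: 4509 days.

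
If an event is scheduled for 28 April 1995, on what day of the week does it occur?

Doomsday rule: the anchor day for the 1900s is Wednesday. For year 95: 95÷12 = 7 r 11, and 11÷4 = 2, so 7+11+2 = 20.
Wednesday + 20 ≡ Tuesday — that's 1995's doomsday.
In April the doomsday date is Apr 4.
Apr 28 is 24 days after Apr 4; 24 mod 7 = 3, so Tuesday + 3 = Friday.

Friday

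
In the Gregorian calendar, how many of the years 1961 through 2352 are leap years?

Multiples of 4 in [1961,2352]: 98.
Of those, multiples of 100: 4 (not leap unless ÷400).
Multiples of 400: 1.
Leap years = 98 − 4 + 1 = 95.

95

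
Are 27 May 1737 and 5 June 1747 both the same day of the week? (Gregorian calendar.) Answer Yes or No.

Yes

From May 27, 1737 to Jun 5, 1747 is 3661 days.
3661 mod 7 = 0, so they are the same weekday.
(May 27, 1737 is a Monday; Jun 5, 1747 is a Monday.)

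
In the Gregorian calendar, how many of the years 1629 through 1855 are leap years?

Multiples of 4 in [1629,1855]: 56.
Of those, multiples of 100: 2 (not leap unless ÷400).
Multiples of 400: 0.
Leap years = 56 − 2 + 0 = 54.

54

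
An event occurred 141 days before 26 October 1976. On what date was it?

−26 → Sep 30, 1976 (end of Sep, 30 days; 115 left).
−30 → Aug 31, 1976 (end of Aug, 31 days; 85 left).
−31 → Jul 31, 1976 (end of Jul, 31 days; 54 left).
−31 → Jun 30, 1976 (end of Jun, 30 days; 23 left).
−23 → Jun 7, 1976.

June 7, 1976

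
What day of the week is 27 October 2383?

Thursday

Doomsday rule: the anchor day for the 2300s is Wednesday. For year 83: 83÷12 = 6 r 11, and 11÷4 = 2, so 6+11+2 = 19.
Wednesday + 19 ≡ Monday — that's 2383's doomsday.
In October the doomsday date is Oct 10.
Oct 27 is 17 days after Oct 10; 17 mod 7 = 3, so Monday + 3 = Thursday.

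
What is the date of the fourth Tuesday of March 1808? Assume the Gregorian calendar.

March 22, 1808

March 1, 1808 is a Tuesday.
The first Tuesday is therefore March 1 (same day).
The fourth Tuesday is 1 + 3×7 = March 22.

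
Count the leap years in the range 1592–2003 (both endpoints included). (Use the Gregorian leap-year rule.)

100

Multiples of 4 in [1592,2003]: 103.
Of those, multiples of 100: 5 (not leap unless ÷400).
Multiples of 400: 2.
Leap years = 103 − 5 + 2 = 100.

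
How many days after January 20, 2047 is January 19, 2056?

Jan 20, 2047 → Jan 20, 2048: 365 days.
Jan 20, 2048 → Jan 20, 2049: 366 days (Feb 29, 2048 is in that span).
Jan 20, 2049 → Jan 20, 2050: 365 days.
Jan 20, 2050 → Jan 20, 2051: 365 days.
Jan 20, 2051 → Jan 20, 2052: 365 days.
Jan 20, 2052 → Jan 20, 2053: 366 days (Feb 29, 2052 is in that span).
Jan 20, 2053 → Jan 20, 2054: 365 days.
Jan 20, 2054 → Jan 20, 2055: 365 days.
Jan 20, 2055 → Feb 20, 2055: 31 days (January has 31).
Feb 20, 2055 → Mar 20, 2055: 28 days (February has 28).
Mar 20, 2055 → Apr 20, 2055: 31 days (March has 31).
Apr 20, 2055 → May 20, 2055: 30 days (April has 30).
May 20, 2055 → Jun 20, 2055: 31 days (May has 31).
Jun 20, 2055 → Jul 20, 2055: 30 days (June has 30).
Jul 20, 2055 → Aug 20, 2055: 31 days (July has 31).
Aug 20, 2055 → Sep 20, 2055: 31 days (August has 31).
Sep 20, 2055 → Oct 20, 2055: 30 days (September has 30).
Oct 20, 2055 → Nov 20, 2055: 31 days (October has 31).
Nov 20, 2055 → Dec 20, 2055: 30 days (November has 30).
Dec 20, 2055 → Jan 19, 2056: 30 days.
Total: 3286 days.

3286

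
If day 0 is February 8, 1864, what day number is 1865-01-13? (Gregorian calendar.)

Feb 8, 1864 → Mar 8, 1864: 29 days (February has 29).
Mar 8, 1864 → Apr 8, 1864: 31 days (March has 31).
Apr 8, 1864 → May 8, 1864: 30 days (April has 30).
May 8, 1864 → Jun 8, 1864: 31 days (May has 31).
Jun 8, 1864 → Jul 8, 1864: 30 days (June has 30).
Jul 8, 1864 → Aug 8, 1864: 31 days (July has 31).
Aug 8, 1864 → Sep 8, 1864: 31 days (August has 31).
Sep 8, 1864 → Oct 8, 1864: 30 days (September has 30).
Oct 8, 1864 → Nov 8, 1864: 31 days (October has 31).
Nov 8, 1864 → Dec 8, 1864: 30 days (November has 30).
Dec 8, 1864 → Jan 8, 1865: 31 days (December has 31).
Jan 8, 1865 → Jan 13, 1865: 5 days.
Total: 340 days.

340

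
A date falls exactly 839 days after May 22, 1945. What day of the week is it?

May 22, 1945 is a Tuesday.
839 mod 7 = 6, so 839 days after a Tuesday is Tuesday + 6 = Monday.

Monday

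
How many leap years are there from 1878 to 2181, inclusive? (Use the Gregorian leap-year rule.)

74

Multiples of 4 in [1878,2181]: 76.
Of those, multiples of 100: 3 (not leap unless ÷400).
Multiples of 400: 1.
Leap years = 76 − 3 + 1 = 74.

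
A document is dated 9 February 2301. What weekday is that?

Saturday

Doomsday rule: the anchor day for the 2300s is Wednesday. For year 01: 1÷12 = 0 r 1, and 1÷4 = 0, so 0+1+0 = 1.
Wednesday + 1 ≡ Thursday — that's 2301's doomsday.
In February the doomsday date is Feb 28 (2301 is not a leap year).
Feb 9 is 19 days before Feb 28; 19 mod 7 = 5, so Thursday − 5 = Saturday.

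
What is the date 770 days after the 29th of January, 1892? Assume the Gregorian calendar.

March 9, 1894

+366 (one year; includes Feb 29, 1892) → Jan 29, 1893 (404 left).
+365 (one year) → Jan 29, 1894 (39 left).
Jan has 31 days: +3 → Feb 1, 1894 (36 left).
Feb has 28 days: +28 → Mar 1, 1894 (8 left).
+8 → Mar 9, 1894.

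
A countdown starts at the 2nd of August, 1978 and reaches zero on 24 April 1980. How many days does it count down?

Aug 2, 1978 → Aug 2, 1979: 365 days.
Aug 2, 1979 → Sep 2, 1979: 31 days (August has 31).
Sep 2, 1979 → Oct 2, 1979: 30 days (September has 30).
Oct 2, 1979 → Nov 2, 1979: 31 days (October has 31).
Nov 2, 1979 → Dec 2, 1979: 30 days (November has 30).
Dec 2, 1979 → Jan 2, 1980: 31 days (December has 31).
Jan 2, 1980 → Feb 2, 1980: 31 days (January has 31).
Feb 2, 1980 → Mar 2, 1980: 29 days (February has 29).
Mar 2, 1980 → Apr 2, 1980: 31 days (March has 31).
Apr 2, 1980 → Apr 24, 1980: 22 days.
Total: 631 days.

631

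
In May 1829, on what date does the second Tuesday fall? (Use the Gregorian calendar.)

May 12, 1829

May 1, 1829 is a Friday.
The first Tuesday is therefore May 5 (4 days later).
The second Tuesday is 5 + 1×7 = May 12.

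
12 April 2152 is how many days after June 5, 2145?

Jun 5, 2145 → Jun 5, 2146: 365 days.
Jun 5, 2146 → Jun 5, 2147: 365 days.
Jun 5, 2147 → Jun 5, 2148: 366 days (Feb 29, 2148 is in that span).
Jun 5, 2148 → Jun 5, 2149: 365 days.
Jun 5, 2149 → Jun 5, 2150: 365 days.
Jun 5, 2150 → Jun 5, 2151: 365 days.
Jun 5, 2151 → Jul 5, 2151: 30 days (June has 30).
Jul 5, 2151 → Aug 5, 2151: 31 days (July has 31).
Aug 5, 2151 → Sep 5, 2151: 31 days (August has 31).
Sep 5, 2151 → Oct 5, 2151: 30 days (September has 30).
Oct 5, 2151 → Nov 5, 2151: 31 days (October has 31).
Nov 5, 2151 → Dec 5, 2151: 30 days (November has 30).
Dec 5, 2151 → Jan 5, 2152: 31 days (December has 31).
Jan 5, 2152 → Feb 5, 2152: 31 days (January has 31).
Feb 5, 2152 → Mar 5, 2152: 29 days (February has 29).
Mar 5, 2152 → Apr 5, 2152: 31 days (March has 31).
Apr 5, 2152 → Apr 12, 2152: 7 days.
Total: 2503 days.

2503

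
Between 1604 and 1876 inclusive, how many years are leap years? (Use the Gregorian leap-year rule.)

Multiples of 4 in [1604,1876]: 69.
Of those, multiples of 100: 2 (not leap unless ÷400).
Multiples of 400: 0.
Leap years = 69 − 2 + 0 = 67.

67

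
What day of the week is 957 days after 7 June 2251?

Thursday

Jun 7, 2251 is a Saturday.
957 mod 7 = 5, so 957 days after a Saturday is Saturday + 5 = Thursday.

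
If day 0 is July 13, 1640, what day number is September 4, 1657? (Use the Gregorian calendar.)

Jul 13, 1640 → Jul 13, 1641: 365 days.
Jul 13, 1641 → Jul 13, 1642: 365 days.
Jul 13, 1642 → Jul 13, 1643: 365 days.
Jul 13, 1643 → Jul 13, 1644: 366 days (Feb 29, 1644 is in that span).
Jul 13, 1644 → Jul 13, 1645: 365 days.
Jul 13, 1645 → Jul 13, 1646: 365 days.
Jul 13, 1646 → Jul 13, 1647: 365 days.
Jul 13, 1647 → Jul 13, 1648: 366 days (Feb 29, 1648 is in that span).
Jul 13, 1648 → Jul 13, 1649: 365 days.
Jul 13, 1649 → Jul 13, 1650: 365 days.
Jul 13, 1650 → Jul 13, 1651: 365 days.
Jul 13, 1651 → Jul 13, 1652: 366 days (Feb 29, 1652 is in that span).
Jul 13, 1652 → Jul 13, 1653: 365 days.
Jul 13, 1653 → Jul 13, 1654: 365 days.
Jul 13, 1654 → Jul 13, 1655: 365 days.
Jul 13, 1655 → Jul 13, 1656: 366 days (Feb 29, 1656 is in that span).
Jul 13, 1656 → Jul 13, 1657: 365 days.
Jul 13, 1657 → Aug 13, 1657: 31 days (July has 31).
Aug 13, 1657 → Sep 4, 1657: 22 days.
Total: 6262 days.

6262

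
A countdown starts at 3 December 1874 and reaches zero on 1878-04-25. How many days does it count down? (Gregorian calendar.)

1239

Dec 3, 1874 → Dec 3, 1875: 365 days.
Dec 3, 1875 → Dec 3, 1876: 366 days (Feb 29, 1876 is in that span).
Dec 3, 1876 → Dec 3, 1877: 365 days.
Dec 3, 1877 → Jan 3, 1878: 31 days (December has 31).
Jan 3, 1878 → Feb 3, 1878: 31 days (January has 31).
Feb 3, 1878 → Mar 3, 1878: 28 days (February has 28).
Mar 3, 1878 → Apr 3, 1878: 31 days (March has 31).
Apr 3, 1878 → Apr 25, 1878: 22 days.
Total: 1239 days.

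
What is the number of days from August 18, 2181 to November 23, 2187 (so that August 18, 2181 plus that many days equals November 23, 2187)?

2288

Aug 18, 2181 → Aug 18, 2182: 365 days.
Aug 18, 2182 → Aug 18, 2183: 365 days.
Aug 18, 2183 → Aug 18, 2184: 366 days (Feb 29, 2184 is in that span).
Aug 18, 2184 → Aug 18, 2185: 365 days.
Aug 18, 2185 → Aug 18, 2186: 365 days.
Aug 18, 2186 → Aug 18, 2187: 365 days.
Aug 18, 2187 → Sep 18, 2187: 31 days (August has 31).
Sep 18, 2187 → Oct 18, 2187: 30 days (September has 30).
Oct 18, 2187 → Nov 18, 2187: 31 days (October has 31).
Nov 18, 2187 → Nov 23, 2187: 5 days.
Total: 2288 days.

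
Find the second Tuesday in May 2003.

May 1, 2003 is a Thursday.
The first Tuesday is therefore May 6 (5 days later).
The second Tuesday is 6 + 1×7 = May 13.

May 13, 2003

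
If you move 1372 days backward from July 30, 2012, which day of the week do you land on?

Jul 30, 2012 is a Monday.
1372 mod 7 = 0, so 1372 days before a Monday is Monday − 0 = Monday.

Monday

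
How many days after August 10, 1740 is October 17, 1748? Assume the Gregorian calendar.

2990

Aug 10, 1740 → Aug 10, 1741: 365 days.
Aug 10, 1741 → Aug 10, 1742: 365 days.
Aug 10, 1742 → Aug 10, 1743: 365 days.
Aug 10, 1743 → Aug 10, 1744: 366 days (Feb 29, 1744 is in that span).
Aug 10, 1744 → Aug 10, 1745: 365 days.
Aug 10, 1745 → Aug 10, 1746: 365 days.
Aug 10, 1746 → Aug 10, 1747: 365 days.
Aug 10, 1747 → Aug 10, 1748: 366 days (Feb 29, 1748 is in that span).
Aug 10, 1748 → Sep 10, 1748: 31 days (August has 31).
Sep 10, 1748 → Oct 10, 1748: 30 days (September has 30).
Oct 10, 1748 → Oct 17, 1748: 7 days.
Total: 2990 days.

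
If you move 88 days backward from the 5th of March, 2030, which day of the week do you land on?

First find the weekday of Mar 5, 2030. Doomsday rule: the anchor day for the 2000s is Tuesday. For year 30: 30÷12 = 2 r 6, and 6÷4 = 1, so 2+6+1 = 9.
Tuesday + 9 ≡ Thursday — that's 2030's doomsday.
In March the doomsday date is Mar 14.
Mar 5 is 9 days before Mar 14; 9 mod 7 = 2, so Thursday − 2 = Tuesday.
88 mod 7 = 4, so 88 days before a Tuesday is Tuesday − 4 = Friday.

Friday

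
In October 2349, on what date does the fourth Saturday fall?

October 1, 2349 is a Saturday.
The first Saturday is therefore October 1 (same day).
The fourth Saturday is 1 + 3×7 = October 22.

October 22, 2349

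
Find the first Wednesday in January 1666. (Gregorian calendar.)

January 6, 1666

January 1, 1666 is a Friday.
The first Wednesday is therefore January 6 (5 days later).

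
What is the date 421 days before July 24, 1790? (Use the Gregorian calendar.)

May 29, 1789

−365 (one year) → Jul 24, 1789 (56 left).
−24 → Jun 30, 1789 (end of Jun, 30 days; 32 left).
−30 → May 31, 1789 (end of May, 31 days; 2 left).
−2 → May 29, 1789.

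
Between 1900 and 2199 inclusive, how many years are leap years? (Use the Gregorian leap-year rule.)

73

Multiples of 4 in [1900,2199]: 75.
Of those, multiples of 100: 3 (not leap unless ÷400).
Multiples of 400: 1.
Leap years = 75 − 3 + 1 = 73.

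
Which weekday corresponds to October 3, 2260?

Doomsday rule: the anchor day for the 2200s is Friday. For year 60: 60÷12 = 5 r 0, and 0÷4 = 0, so 5+0+0 = 5.
Friday + 5 ≡ Wednesday — that's 2260's doomsday.
In October the doomsday date is Oct 10.
Oct 3 is 7 days before Oct 10; 7 mod 7 = 0, so Wednesday − 0 = Wednesday.

Wednesday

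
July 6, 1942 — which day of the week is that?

Doomsday rule: the anchor day for the 1900s is Wednesday. For year 42: 42÷12 = 3 r 6, and 6÷4 = 1, so 3+6+1 = 10.
Wednesday + 10 ≡ Saturday — that's 1942's doomsday.
In July the doomsday date is Jul 11.
Jul 6 is 5 days before Jul 11; 5 mod 7 = 5, so Saturday − 5 = Monday.

Monday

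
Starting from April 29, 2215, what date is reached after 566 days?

November 15, 2216

+366 (one year; includes Feb 29, 2216) → Apr 29, 2216 (200 left).
Apr has 30 days: +2 → May 1, 2216 (198 left).
May has 31 days: +31 → Jun 1, 2216 (167 left).
Jun has 30 days: +30 → Jul 1, 2216 (137 left).
Jul has 31 days: +31 → Aug 1, 2216 (106 left).
Aug has 31 days: +31 → Sep 1, 2216 (75 left).
Sep has 30 days: +30 → Oct 1, 2216 (45 left).
Oct has 31 days: +31 → Nov 1, 2216 (14 left).
+14 → Nov 15, 2216.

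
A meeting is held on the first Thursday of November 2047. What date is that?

November 7, 2047

November 1, 2047 is a Friday.
The first Thursday is therefore November 7 (6 days later).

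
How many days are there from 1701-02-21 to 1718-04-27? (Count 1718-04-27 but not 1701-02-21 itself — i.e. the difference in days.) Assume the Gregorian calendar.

6274

Feb 21, 1701 → Feb 21, 1702: 365 days.
Feb 21, 1702 → Feb 21, 1703: 365 days.
Feb 21, 1703 → Feb 21, 1704: 365 days.
Feb 21, 1704 → Feb 21, 1705: 366 days (Feb 29, 1704 is in that span).
Feb 21, 1705 → Feb 21, 1706: 365 days.
Feb 21, 1706 → Feb 21, 1707: 365 days.
Feb 21, 1707 → Feb 21, 1708: 365 days.
Feb 21, 1708 → Feb 21, 1709: 366 days (Feb 29, 1708 is in that span).
Feb 21, 1709 → Feb 21, 1710: 365 days.
Feb 21, 1710 → Feb 21, 1711: 365 days.
Feb 21, 1711 → Feb 21, 1712: 365 days.
Feb 21, 1712 → Feb 21, 1713: 366 days (Feb 29, 1712 is in that span).
Feb 21, 1713 → Feb 21, 1714: 365 days.
Feb 21, 1714 → Feb 21, 1715: 365 days.
Feb 21, 1715 → Feb 21, 1716: 365 days.
Feb 21, 1716 → Feb 21, 1717: 366 days (Feb 29, 1716 is in that span).
Feb 21, 1717 → Feb 21, 1718: 365 days.
Feb 21, 1718 → Mar 21, 1718: 28 days (February has 28).
Mar 21, 1718 → Apr 21, 1718: 31 days (March has 31).
Apr 21, 1718 → Apr 27, 1718: 6 days.
Total: 6274 days.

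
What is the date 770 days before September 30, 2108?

−366 (one year; includes Feb 29, 2108) → Sep 30, 2107 (404 left).
−365 (one year) → Sep 30, 2106 (39 left).
−30 → Aug 31, 2106 (end of Aug, 31 days; 9 left).
−9 → Aug 22, 2106.

August 22, 2106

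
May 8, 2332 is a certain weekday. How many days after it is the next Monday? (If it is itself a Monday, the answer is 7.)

May 8, 2332 is a Sunday.
From Sunday to the next Monday is 1 day.

1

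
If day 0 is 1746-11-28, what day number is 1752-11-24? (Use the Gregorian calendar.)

Nov 28, 1746 → Nov 28, 1747: 365 days.
Nov 28, 1747 → Nov 28, 1748: 366 days (Feb 29, 1748 is in that span).
Nov 28, 1748 → Nov 28, 1749: 365 days.
Nov 28, 1749 → Nov 28, 1750: 365 days.
Nov 28, 1750 → Nov 28, 1751: 365 days.
Nov 28, 1751 → Dec 28, 1751: 30 days (November has 30).
Dec 28, 1751 → Jan 28, 1752: 31 days (December has 31).
Jan 28, 1752 → Feb 28, 1752: 31 days (January has 31).
Feb 28, 1752 → Mar 28, 1752: 29 days (February has 29).
Mar 28, 1752 → Apr 28, 1752: 31 days (March has 31).
Apr 28, 1752 → May 28, 1752: 30 days (April has 30).
May 28, 1752 → Jun 28, 1752: 31 days (May has 31).
Jun 28, 1752 → Jul 28, 1752: 30 days (June has 30).
Jul 28, 1752 → Aug 28, 1752: 31 days (July has 31).
Aug 28, 1752 → Sep 28, 1752: 31 days (August has 31).
Sep 28, 1752 → Oct 28, 1752: 30 days (September has 30).
Oct 28, 1752 → Nov 24, 1752: 27 days.
Total: 2188 days.

2188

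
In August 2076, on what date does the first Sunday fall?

August 1, 2076 is a Saturday.
The first Sunday is therefore August 2 (1 days later).

August 2, 2076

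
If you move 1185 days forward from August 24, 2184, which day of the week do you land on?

Aug 24, 2184 is a Tuesday.
1185 mod 7 = 2, so 1185 days after a Tuesday is Tuesday + 2 = Thursday.

Thursday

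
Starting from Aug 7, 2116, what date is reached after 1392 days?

+365 (one year) → Aug 7, 2117 (1027 left).
+365 (one year) → Aug 7, 2118 (662 left).
+365 (one year) → Aug 7, 2119 (297 left).
Aug has 31 days: +25 → Sep 1, 2119 (272 left).
Sep has 30 days: +30 → Oct 1, 2119 (242 left).
Oct has 31 days: +31 → Nov 1, 2119 (211 left).
Nov has 30 days: +30 → Dec 1, 2119 (181 left).
Dec has 31 days: +31 → Jan 1, 2120 (150 left).
Jan has 31 days: +31 → Feb 1, 2120 (119 left).
Feb has 29 days: +29 → Mar 1, 2120 (90 left).
Mar has 31 days: +31 → Apr 1, 2120 (59 left).
Apr has 30 days: +30 → May 1, 2120 (29 left).
+29 → May 30, 2120.

May 30, 2120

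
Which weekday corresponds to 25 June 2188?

Wednesday

Doomsday rule: the anchor day for the 2100s is Sunday. For year 88: 88÷12 = 7 r 4, and 4÷4 = 1, so 7+4+1 = 12.
Sunday + 12 ≡ Friday — that's 2188's doomsday.
In June the doomsday date is Jun 6.
Jun 25 is 19 days after Jun 6; 19 mod 7 = 5, so Friday + 5 = Wednesday.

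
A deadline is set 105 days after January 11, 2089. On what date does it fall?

April 26, 2089

Jan has 31 days: +21 → Feb 1, 2089 (84 left).
Feb has 28 days: +28 → Mar 1, 2089 (56 left).
Mar has 31 days: +31 → Apr 1, 2089 (25 left).
+25 → Apr 26, 2089.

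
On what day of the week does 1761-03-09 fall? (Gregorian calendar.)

Monday

Doomsday rule: the anchor day for the 1700s is Sunday. For year 61: 61÷12 = 5 r 1, and 1÷4 = 0, so 5+1+0 = 6.
Sunday + 6 ≡ Saturday — that's 1761's doomsday.
In March the doomsday date is Mar 14.
Mar 9 is 5 days before Mar 14; 5 mod 7 = 5, so Saturday − 5 = Monday.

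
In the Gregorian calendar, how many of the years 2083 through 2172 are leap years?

Multiples of 4 in [2083,2172]: 23.
Of those, multiples of 100: 1 (not leap unless ÷400).
Multiples of 400: 0.
Leap years = 23 − 1 + 0 = 22.

22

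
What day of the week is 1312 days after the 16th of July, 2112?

Tuesday

First find the weekday of Jul 16, 2112. Doomsday rule: the anchor day for the 2100s is Sunday. For year 12: 12÷12 = 1 r 0, and 0÷4 = 0, so 1+0+0 = 1.
Sunday + 1 ≡ Monday — that's 2112's doomsday.
In July the doomsday date is Jul 11.
Jul 16 is 5 days after Jul 11; 5 mod 7 = 5, so Monday + 5 = Saturday.
1312 mod 7 = 3, so 1312 days after a Saturday is Saturday + 3 = Tuesday.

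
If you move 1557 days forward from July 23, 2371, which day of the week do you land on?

Jul 23, 2371 is a Friday.
1557 mod 7 = 3, so 1557 days after a Friday is Friday + 3 = Monday.

Monday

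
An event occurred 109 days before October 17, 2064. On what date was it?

June 30, 2064

−17 → Sep 30, 2064 (end of Sep, 30 days; 92 left).
−30 → Aug 31, 2064 (end of Aug, 31 days; 62 left).
−31 → Jul 31, 2064 (end of Jul, 31 days; 31 left).
−31 → Jun 30, 2064 (end of Jun, 30 days; 0 left).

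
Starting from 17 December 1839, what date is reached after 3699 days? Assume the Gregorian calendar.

+366 (one year; includes Feb 29, 1840) → Dec 17, 1840 (3333 left).
+365 (one year) → Dec 17, 1841 (2968 left).
+365 (one year) → Dec 17, 1842 (2603 left).
+365 (one year) → Dec 17, 1843 (2238 left).
+366 (one year; includes Feb 29, 1844) → Dec 17, 1844 (1872 left).
+365 (one year) → Dec 17, 1845 (1507 left).
+365 (one year) → Dec 17, 1846 (1142 left).
+365 (one year) → Dec 17, 1847 (777 left).
+366 (one year; includes Feb 29, 1848) → Dec 17, 1848 (411 left).
+365 (one year) → Dec 17, 1849 (46 left).
Dec has 31 days: +15 → Jan 1, 1850 (31 left).
Jan has 31 days: +31 → Feb 1, 1850 (0 left).

February 1, 1850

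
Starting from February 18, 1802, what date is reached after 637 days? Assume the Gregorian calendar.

November 17, 1803

+365 (one year) → Feb 18, 1803 (272 left).
Feb has 28 days: +11 → Mar 1, 1803 (261 left).
Mar has 31 days: +31 → Apr 1, 1803 (230 left).
Apr has 30 days: +30 → May 1, 1803 (200 left).
May has 31 days: +31 → Jun 1, 1803 (169 left).
Jun has 30 days: +30 → Jul 1, 1803 (139 left).
Jul has 31 days: +31 → Aug 1, 1803 (108 left).
Aug has 31 days: +31 → Sep 1, 1803 (77 left).
Sep has 30 days: +30 → Oct 1, 1803 (47 left).
Oct has 31 days: +31 → Nov 1, 1803 (16 left).
+16 → Nov 17, 1803.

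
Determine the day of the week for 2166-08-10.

Sunday

Doomsday rule: the anchor day for the 2100s is Sunday. For year 66: 66÷12 = 5 r 6, and 6÷4 = 1, so 5+6+1 = 12.
Sunday + 12 ≡ Friday — that's 2166's doomsday.
In August the doomsday date is Aug 8.
Aug 10 is 2 days after Aug 8; 2 mod 7 = 2, so Friday + 2 = Sunday.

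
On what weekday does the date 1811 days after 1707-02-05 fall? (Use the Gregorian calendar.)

Feb 5, 1707 is a Saturday.
1811 mod 7 = 5, so 1811 days after a Saturday is Saturday + 5 = Thursday.

Thursday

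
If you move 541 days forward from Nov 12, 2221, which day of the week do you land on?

First find the weekday of Nov 12, 2221. Doomsday rule: the anchor day for the 2200s is Friday. For year 21: 21÷12 = 1 r 9, and 9÷4 = 2, so 1+9+2 = 12.
Friday + 12 ≡ Wednesday — that's 2221's doomsday.
In November the doomsday date is Nov 7.
Nov 12 is 5 days after Nov 7; 5 mod 7 = 5, so Wednesday + 5 = Monday.
541 mod 7 = 2, so 541 days after a Monday is Monday + 2 = Wednesday.

Wednesday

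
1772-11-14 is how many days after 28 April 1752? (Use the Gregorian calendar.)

7505

Apr 28, 1752 → Apr 28, 1753: 365 days.
Apr 28, 1753 → Apr 28, 1754: 365 days.
Apr 28, 1754 → Apr 28, 1755: 365 days.
Apr 28, 1755 → Apr 28, 1756: 366 days (Feb 29, 1756 is in that span).
Apr 28, 1756 → Apr 28, 1757: 365 days.
Apr 28, 1757 → Apr 28, 1758: 365 days.
Apr 28, 1758 → Apr 28, 1759: 365 days.
Apr 28, 1759 → Apr 28, 1760: 366 days (Feb 29, 1760 is in that span).
Apr 28, 1760 → Apr 28, 1761: 365 days.
Apr 28, 1761 → Apr 28, 1762: 365 days.
Apr 28, 1762 → Apr 28, 1763: 365 days.
Apr 28, 1763 → Apr 28, 1764: 366 days (Feb 29, 1764 is in that span).
Apr 28, 1764 → Apr 28, 1765: 365 days.
Apr 28, 1765 → Apr 28, 1766: 365 days.
Apr 28, 1766 → Apr 28, 1767: 365 days.
Apr 28, 1767 → Apr 28, 1768: 366 days (Feb 29, 1768 is in that span).
Apr 28, 1768 → Apr 28, 1769: 365 days.
Apr 28, 1769 → Apr 28, 1770: 365 days.
Apr 28, 1770 → Apr 28, 1771: 365 days.
Apr 28, 1771 → Apr 28, 1772: 366 days (Feb 29, 1772 is in that span).
Apr 28, 1772 → May 28, 1772: 30 days (April has 30).
May 28, 1772 → Jun 28, 1772: 31 days (May has 31).
Jun 28, 1772 → Jul 28, 1772: 30 days (June has 30).
Jul 28, 1772 → Aug 28, 1772: 31 days (July has 31).
Aug 28, 1772 → Sep 28, 1772: 31 days (August has 31).
Sep 28, 1772 → Oct 28, 1772: 30 days (September has 30).
Oct 28, 1772 → Nov 14, 1772: 17 days.
Total: 7505 days.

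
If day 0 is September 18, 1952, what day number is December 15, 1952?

88

Sep 18, 1952 → Oct 18, 1952: 30 days (September has 30).
Oct 18, 1952 → Nov 18, 1952: 31 days (October has 31).
Nov 18, 1952 → Dec 15, 1952: 27 days.
Total: 88 days.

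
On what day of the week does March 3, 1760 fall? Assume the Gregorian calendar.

Doomsday rule: the anchor day for the 1700s is Sunday. For year 60: 60÷12 = 5 r 0, and 0÷4 = 0, so 5+0+0 = 5.
Sunday + 5 ≡ Friday — that's 1760's doomsday.
In March the doomsday date is Mar 14.
Mar 3 is 11 days before Mar 14; 11 mod 7 = 4, so Friday − 4 = Monday.

Monday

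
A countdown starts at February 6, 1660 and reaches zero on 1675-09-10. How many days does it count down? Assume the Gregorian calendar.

Feb 6, 1660 → Feb 6, 1661: 366 days (Feb 29, 1660 is in that span).
Feb 6, 1661 → Feb 6, 1662: 365 days.
Feb 6, 1662 → Feb 6, 1663: 365 days.
Feb 6, 1663 → Feb 6, 1664: 365 days.
Feb 6, 1664 → Feb 6, 1665: 366 days (Feb 29, 1664 is in that span).
Feb 6, 1665 → Feb 6, 1666: 365 days.
Feb 6, 1666 → Feb 6, 1667: 365 days.
Feb 6, 1667 → Feb 6, 1668: 365 days.
Feb 6, 1668 → Feb 6, 1669: 366 days (Feb 29, 1668 is in that span).
Feb 6, 1669 → Feb 6, 1670: 365 days.
Feb 6, 1670 → Feb 6, 1671: 365 days.
Feb 6, 1671 → Feb 6, 1672: 365 days.
Feb 6, 1672 → Feb 6, 1673: 366 days (Feb 29, 1672 is in that span).
Feb 6, 1673 → Feb 6, 1674: 365 days.
Feb 6, 1674 → Feb 6, 1675: 365 days.
Feb 6, 1675 → Mar 6, 1675: 28 days (February has 28).
Mar 6, 1675 → Apr 6, 1675: 31 days (March has 31).
Apr 6, 1675 → May 6, 1675: 30 days (April has 30).
May 6, 1675 → Jun 6, 1675: 31 days (May has 31).
Jun 6, 1675 → Jul 6, 1675: 30 days (June has 30).
Jul 6, 1675 → Aug 6, 1675: 31 days (July has 31).
Aug 6, 1675 → Sep 6, 1675: 31 days (August has 31).
Sep 6, 1675 → Sep 10, 1675: 4 days.
Total: 5695 days.

5695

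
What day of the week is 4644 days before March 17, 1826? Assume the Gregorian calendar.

First find the weekday of Mar 17, 1826. Doomsday rule: the anchor day for the 1800s is Friday. For year 26: 26÷12 = 2 r 2, and 2÷4 = 0, so 2+2+0 = 4.
Friday + 4 ≡ Tuesday — that's 1826's doomsday.
In March the doomsday date is Mar 14.
Mar 17 is 3 days after Mar 14; 3 mod 7 = 3, so Tuesday + 3 = Friday.
4644 mod 7 = 3, so 4644 days before a Friday is Friday − 3 = Tuesday.

Tuesday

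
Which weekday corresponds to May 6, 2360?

Friday

Doomsday rule: the anchor day for the 2300s is Wednesday. For year 60: 60÷12 = 5 r 0, and 0÷4 = 0, so 5+0+0 = 5.
Wednesday + 5 ≡ Monday — that's 2360's doomsday.
In May the doomsday date is May 9.
May 6 is 3 days before May 9; 3 mod 7 = 3, so Monday − 3 = Friday.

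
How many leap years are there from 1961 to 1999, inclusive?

Multiples of 4 in [1961,1999]: 9.
Of those, multiples of 100: 0 (not leap unless ÷400).
Multiples of 400: 0.
Leap years = 9 − 0 + 0 = 9.

9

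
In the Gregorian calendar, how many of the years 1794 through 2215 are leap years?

Multiples of 4 in [1794,2215]: 105.
Of those, multiples of 100: 5 (not leap unless ÷400).
Multiples of 400: 1.
Leap years = 105 − 5 + 1 = 101.

101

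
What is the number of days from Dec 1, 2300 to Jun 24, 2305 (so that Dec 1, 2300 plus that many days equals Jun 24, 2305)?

Dec 1, 2300 → Dec 1, 2301: 365 days.
Dec 1, 2301 → Dec 1, 2302: 365 days.
Dec 1, 2302 → Dec 1, 2303: 365 days.
Dec 1, 2303 → Dec 1, 2304: 366 days (Feb 29, 2304 is in that span).
Dec 1, 2304 → Jan 1, 2305: 31 days (December has 31).
Jan 1, 2305 → Feb 1, 2305: 31 days (January has 31).
Feb 1, 2305 → Mar 1, 2305: 28 days (February has 28).
Mar 1, 2305 → Apr 1, 2305: 31 days (March has 31).
Apr 1, 2305 → May 1, 2305: 30 days (April has 30).
May 1, 2305 → Jun 1, 2305: 31 days (May has 31).
Jun 1, 2305 → Jun 24, 2305: 23 days.
Total: 1666 days.

1666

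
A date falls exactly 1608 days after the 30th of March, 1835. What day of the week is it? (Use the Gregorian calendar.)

Saturday

Mar 30, 1835 is a Monday.
1608 mod 7 = 5, so 1608 days after a Monday is Monday + 5 = Saturday.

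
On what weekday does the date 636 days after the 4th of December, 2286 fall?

Dec 4, 2286 is a Saturday.
636 mod 7 = 6, so 636 days after a Saturday is Saturday + 6 = Friday.

Friday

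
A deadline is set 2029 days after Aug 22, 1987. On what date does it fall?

+366 (one year; includes Feb 29, 1988) → Aug 22, 1988 (1663 left).
+365 (one year) → Aug 22, 1989 (1298 left).
+365 (one year) → Aug 22, 1990 (933 left).
+365 (one year) → Aug 22, 1991 (568 left).
+366 (one year; includes Feb 29, 1992) → Aug 22, 1992 (202 left).
Aug has 31 days: +10 → Sep 1, 1992 (192 left).
Sep has 30 days: +30 → Oct 1, 1992 (162 left).
Oct has 31 days: +31 → Nov 1, 1992 (131 left).
Nov has 30 days: +30 → Dec 1, 1992 (101 left).
Dec has 31 days: +31 → Jan 1, 1993 (70 left).
Jan has 31 days: +31 → Feb 1, 1993 (39 left).
Feb has 28 days: +28 → Mar 1, 1993 (11 left).
+11 → Mar 12, 1993.

March 12, 1993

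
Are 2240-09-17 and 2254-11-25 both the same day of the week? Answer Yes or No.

No

From Sep 17, 2240 to Nov 25, 2254 is 5182 days.
5182 mod 7 = 2, so they are different weekdays.
(Sep 17, 2240 is a Thursday; Nov 25, 2254 is a Saturday.)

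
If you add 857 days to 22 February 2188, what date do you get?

June 28, 2190

+366 (one year; includes Feb 29, 2188) → Feb 22, 2189 (491 left).
+365 (one year) → Feb 22, 2190 (126 left).
Feb has 28 days: +7 → Mar 1, 2190 (119 left).
Mar has 31 days: +31 → Apr 1, 2190 (88 left).
Apr has 30 days: +30 → May 1, 2190 (58 left).
May has 31 days: +31 → Jun 1, 2190 (27 left).
+27 → Jun 28, 2190.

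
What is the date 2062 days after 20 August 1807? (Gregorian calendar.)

+366 (one year; includes Feb 29, 1808) → Aug 20, 1808 (1696 left).
+365 (one year) → Aug 20, 1809 (1331 left).
+365 (one year) → Aug 20, 1810 (966 left).
+365 (one year) → Aug 20, 1811 (601 left).
+366 (one year; includes Feb 29, 1812) → Aug 20, 1812 (235 left).
Aug has 31 days: +12 → Sep 1, 1812 (223 left).
Sep has 30 days: +30 → Oct 1, 1812 (193 left).
Oct has 31 days: +31 → Nov 1, 1812 (162 left).
Nov has 30 days: +30 → Dec 1, 1812 (132 left).
Dec has 31 days: +31 → Jan 1, 1813 (101 left).
Jan has 31 days: +31 → Feb 1, 1813 (70 left).
Feb has 28 days: +28 → Mar 1, 1813 (42 left).
Mar has 31 days: +31 → Apr 1, 1813 (11 left).
+11 → Apr 12, 1813.

April 12, 1813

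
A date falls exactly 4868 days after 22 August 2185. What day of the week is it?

First find the weekday of Aug 22, 2185. Doomsday rule: the anchor day for the 2100s is Sunday. For year 85: 85÷12 = 7 r 1, and 1÷4 = 0, so 7+1+0 = 8.
Sunday + 8 ≡ Monday — that's 2185's doomsday.
In August the doomsday date is Aug 8.
Aug 22 is 14 days after Aug 8; 14 mod 7 = 0, so Monday + 0 = Monday.
4868 mod 7 = 3, so 4868 days after a Monday is Monday + 3 = Thursday.

Thursday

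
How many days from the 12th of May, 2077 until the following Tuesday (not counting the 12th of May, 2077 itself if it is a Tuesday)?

6

May 12, 2077 is a Wednesday.
From Wednesday to the next Tuesday is 6 days.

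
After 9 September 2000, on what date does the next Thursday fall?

September 14, 2000

Sep 9, 2000 is a Saturday.
From Saturday to the next Thursday is 5 days.
Sep 9, 2000 + 5 = Sep 14, 2000.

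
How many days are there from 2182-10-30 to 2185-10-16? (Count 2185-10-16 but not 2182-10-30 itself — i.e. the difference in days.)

1082

Oct 30, 2182 → Oct 30, 2183: 365 days.
Oct 30, 2183 → Oct 30, 2184: 366 days (Feb 29, 2184 is in that span).
Oct 30, 2184 → Nov 30, 2184: 31 days (October has 31).
Nov 30, 2184 → Dec 30, 2184: 30 days (November has 30).
Dec 30, 2184 → Jan 30, 2185: 31 days (December has 31).
Jan 30, 2185 → Feb 28, 2185: 29 days (January has 31).
Feb 28, 2185 → Mar 28, 2185: 28 days (February has 28).
Mar 28, 2185 → Apr 28, 2185: 31 days (March has 31).
Apr 28, 2185 → May 28, 2185: 30 days (April has 30).
May 28, 2185 → Jun 28, 2185: 31 days (May has 31).
Jun 28, 2185 → Jul 28, 2185: 30 days (June has 30).
Jul 28, 2185 → Aug 28, 2185: 31 days (July has 31).
Aug 28, 2185 → Sep 28, 2185: 31 days (August has 31).
Sep 28, 2185 → Oct 16, 2185: 18 days.
Total: 1082 days.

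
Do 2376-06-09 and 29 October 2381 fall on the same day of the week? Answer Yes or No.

From Jun 9, 2376 to Oct 29, 2381 is 1968 days.
1968 mod 7 = 1, so they are different weekdays.
(Jun 9, 2376 is a Wednesday; Oct 29, 2381 is a Thursday.)

No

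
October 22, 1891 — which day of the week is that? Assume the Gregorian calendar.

Thursday

Doomsday rule: the anchor day for the 1800s is Friday. For year 91: 91÷12 = 7 r 7, and 7÷4 = 1, so 7+7+1 = 15.
Friday + 15 ≡ Saturday — that's 1891's doomsday.
In October the doomsday date is Oct 10.
Oct 22 is 12 days after Oct 10; 12 mod 7 = 5, so Saturday + 5 = Thursday.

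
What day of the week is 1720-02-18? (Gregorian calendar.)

Doomsday rule: the anchor day for the 1700s is Sunday. For year 20: 20÷12 = 1 r 8, and 8÷4 = 2, so 1+8+2 = 11.
Sunday + 11 ≡ Thursday — that's 1720's doomsday.
In February the doomsday date is Feb 29 (1720 is a leap year (divisible by 4)).
Feb 18 is 11 days before Feb 29; 11 mod 7 = 4, so Thursday − 4 = Sunday.

Sunday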